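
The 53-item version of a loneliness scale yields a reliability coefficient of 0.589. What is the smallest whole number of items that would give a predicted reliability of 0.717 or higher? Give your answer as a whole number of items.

n = [0.717 × 0.411] / [0.589 × 0.283]
  = 0.294687 / 0.166687 = 1.7679
1.7679 × 53 = 93.70 → 94 items

94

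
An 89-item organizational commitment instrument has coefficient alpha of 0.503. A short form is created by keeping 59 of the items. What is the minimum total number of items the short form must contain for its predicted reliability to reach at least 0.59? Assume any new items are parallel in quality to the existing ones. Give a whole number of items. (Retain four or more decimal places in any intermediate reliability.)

First, r for the 59-item form: n = 59/89 = 0.6629, so r_59 = 0.6629·0.503/(1 + (0.6629 − 1)·0.503) = 0.4015
Length factor from the short form to reach 0.59: n' = 0.59(1 − 0.4015) / [0.4015(1 − 0.59)] ≈ 2.1451
Total items = 2.1451 × 59 = 126.56, rounded up to 127.

127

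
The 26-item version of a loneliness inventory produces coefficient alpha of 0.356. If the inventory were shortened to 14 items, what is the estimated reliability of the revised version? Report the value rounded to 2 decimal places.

n = 14/26 = 0.5385
Spearman-Brown: r_new = n·r / (1 + (n − 1)·r)
r_new = 0.5385·0.356 / [1 + (0.5385 − 1)·0.356]
     = 0.1917 / 0.8357 = 0.2294

0.23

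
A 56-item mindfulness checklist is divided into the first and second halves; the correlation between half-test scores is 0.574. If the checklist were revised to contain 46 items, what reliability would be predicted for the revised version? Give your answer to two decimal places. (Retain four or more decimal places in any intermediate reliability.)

0.69

Full-test reliability from the split-half r: r_full = 2(0.574)/(1 + 0.574) = 0.7294
Length factor from 56 to 46 items: n = 46/56 = 0.8214
r_new = n·r_full / (1 + (n − 1)·r_full) = 0.5991 / 0.8697 ≈ 0.6889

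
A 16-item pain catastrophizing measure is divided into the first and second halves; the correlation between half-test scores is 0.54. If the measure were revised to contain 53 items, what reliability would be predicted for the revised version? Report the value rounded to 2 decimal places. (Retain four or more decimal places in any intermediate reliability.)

0.89

Full-test reliability from the split-half r: r_full = 2(0.54)/(1 + 0.54) = 0.7013
Then adjust to 53 items: n = 53/16 = 3.3125
r_new = n·r_full / (1 + (n − 1)·r_full) = 2.3231 / 2.6218 ≈ 0.8861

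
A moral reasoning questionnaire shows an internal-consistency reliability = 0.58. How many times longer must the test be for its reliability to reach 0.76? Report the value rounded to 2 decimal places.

n = [0.76 × 0.42] / [0.58 × 0.24]
n = 0.3192 / 0.1392 ≈ 2.2931

2.29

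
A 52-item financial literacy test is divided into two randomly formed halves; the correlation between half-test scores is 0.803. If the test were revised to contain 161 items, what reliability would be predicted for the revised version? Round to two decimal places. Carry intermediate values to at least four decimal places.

Spearman-Brown correction (n = 2): r_full = 2·0.803/(1 + 0.803) = 0.8907
Then adjust to 161 items: n = 161/52 = 3.0962
r_new = n·r_full / (1 + (n − 1)·r_full) = 2.7578 / 2.8671 ≈ 0.9619

0.96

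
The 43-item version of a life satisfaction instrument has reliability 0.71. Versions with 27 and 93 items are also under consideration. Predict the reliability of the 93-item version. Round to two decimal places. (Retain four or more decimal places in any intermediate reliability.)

Only the ratio of lengths matters: n = 93/43 = 2.1628
r_{93} = n·r / (1 + (n − 1)·r) = 1.5356 / 1.8256 ≈ 0.8411

0.84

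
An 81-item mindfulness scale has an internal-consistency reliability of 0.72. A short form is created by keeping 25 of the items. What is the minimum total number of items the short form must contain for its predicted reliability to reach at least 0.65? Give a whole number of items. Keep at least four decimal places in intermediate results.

First, r for the 25-item form: n = 25/81 = 0.3086, so r_25 = 0.3086·0.72/(1 + (0.3086 − 1)·0.72) = 0.4424
Length factor from the short form to reach 0.65: n' = 0.65(1 − 0.4424) / [0.4424(1 − 0.65)] ≈ 2.3407
Total items = 2.3407 × 25 = 58.52, rounded up to 59.

59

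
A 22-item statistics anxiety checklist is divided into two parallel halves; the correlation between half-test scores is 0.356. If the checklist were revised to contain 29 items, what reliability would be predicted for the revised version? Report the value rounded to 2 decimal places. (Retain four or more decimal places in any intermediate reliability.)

0.59

Full-test reliability from the split-half r: r_full = 2(0.356)/(1 + 0.356) = 0.5251
Length factor from 22 to 29 items: n = 29/22 = 1.3182
r_new = n·r_full / (1 + (n − 1)·r_full) = 0.6922 / 1.1671 ≈ 0.5931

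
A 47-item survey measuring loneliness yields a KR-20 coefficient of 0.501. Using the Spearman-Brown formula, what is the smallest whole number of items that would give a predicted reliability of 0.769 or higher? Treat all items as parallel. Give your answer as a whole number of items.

156

n = 0.769(1 − 0.501) / [0.501(1 − 0.769)]
n = 0.383731 / 0.115731 ≈ 3.3157
Items needed = n × 47 = 3.3157 × 47 ≈ 155.84 → round up to 156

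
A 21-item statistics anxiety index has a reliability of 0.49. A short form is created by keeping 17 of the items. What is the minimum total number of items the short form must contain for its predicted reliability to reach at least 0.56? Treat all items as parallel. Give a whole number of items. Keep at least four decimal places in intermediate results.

First, r for the 17-item form: n = 17/21 = 0.8095, so r_17 = 0.8095·0.49/(1 + (0.8095 − 1)·0.49) = 0.4375
Length factor from the short form to reach 0.56: n' = 0.56(1 − 0.4375) / [0.4375(1 − 0.56)] ≈ 1.6364
Total items = 1.6364 × 17 = 27.82, rounded up to 28.

28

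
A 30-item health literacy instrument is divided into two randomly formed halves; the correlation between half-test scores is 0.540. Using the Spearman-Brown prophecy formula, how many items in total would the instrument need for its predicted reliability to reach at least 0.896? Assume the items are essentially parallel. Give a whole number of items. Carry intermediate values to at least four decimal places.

r_full = 2(0.540)/(1 + 0.540) = 0.7013
Solve Spearman-Brown for n: n = 0.896(1 − 0.7013) / [0.7013(1 − 0.896)] = 3.6695
Items = 3.6695 × 30 ≈ 110.09 → 111

111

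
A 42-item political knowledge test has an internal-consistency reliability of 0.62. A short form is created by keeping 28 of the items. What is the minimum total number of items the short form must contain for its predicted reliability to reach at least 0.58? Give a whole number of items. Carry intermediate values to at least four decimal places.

Short-form reliability: n = 28/42 = 0.6667; r_28 = n·r/(1+(n−1)r) ≈ 0.5210
Then solve for n' with r_old = 0.5210, r_target = 0.58: n' = 0.58(1 − 0.5210)/[0.5210(1 − 0.58)] = 1.2696
Items = 1.2696 × 28 ≈ 35.55 → 36

36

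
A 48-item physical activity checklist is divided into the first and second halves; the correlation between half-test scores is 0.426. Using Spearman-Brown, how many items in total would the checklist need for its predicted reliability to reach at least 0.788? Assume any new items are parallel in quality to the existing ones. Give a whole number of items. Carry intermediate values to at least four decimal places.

121

Corrected full-test reliability: r_full = 2 × 0.426 / (1 + 0.426) ≈ 0.5975
Solve Spearman-Brown for n: n = 0.788(1 − 0.5975) / [0.5975(1 − 0.788)] = 2.5039
Items = 2.5039 × 48 ≈ 120.19 → 121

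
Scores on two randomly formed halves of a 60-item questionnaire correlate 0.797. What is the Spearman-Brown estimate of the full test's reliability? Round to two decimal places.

Apply the Spearman-Brown correction with n = 2:
r_full = 2(0.797) / (1 + 0.797)
       = 1.5940 / 1.7970 = 0.8870

0.89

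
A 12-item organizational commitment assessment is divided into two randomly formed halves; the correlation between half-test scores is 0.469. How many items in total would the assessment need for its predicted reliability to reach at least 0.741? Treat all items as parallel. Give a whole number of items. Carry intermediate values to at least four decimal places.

r_full = 2(0.469)/(1 + 0.469) = 0.6385
Solve Spearman-Brown for n: n = 0.741(1 − 0.6385) / [0.6385(1 − 0.741)] = 1.6198
Required items = 1.6198 × 12 = 19.44, so 20 items.

20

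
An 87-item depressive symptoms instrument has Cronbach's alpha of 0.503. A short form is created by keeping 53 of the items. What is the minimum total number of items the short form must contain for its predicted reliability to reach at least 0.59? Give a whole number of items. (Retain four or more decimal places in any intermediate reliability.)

124

Short-form reliability: n = 53/87 = 0.6092; r_53 = n·r/(1+(n−1)r) ≈ 0.3814
Length factor from the short form to reach 0.59: n' = 0.59(1 − 0.3814) / [0.3814(1 − 0.59)] ≈ 2.3340
Total items = 2.3340 × 53 = 123.70, rounded up to 124.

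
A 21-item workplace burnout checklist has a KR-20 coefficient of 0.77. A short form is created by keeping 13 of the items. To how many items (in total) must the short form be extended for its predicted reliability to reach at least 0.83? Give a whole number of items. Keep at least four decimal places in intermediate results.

31

Short-form reliability: n = 13/21 = 0.6190; r_13 = n·r/(1+(n−1)r) ≈ 0.6745
Length factor from the short form to reach 0.83: n' = 0.83(1 − 0.6745) / [0.6745(1 − 0.83)] ≈ 2.3561
Items = 2.3561 × 13 ≈ 30.63 → 31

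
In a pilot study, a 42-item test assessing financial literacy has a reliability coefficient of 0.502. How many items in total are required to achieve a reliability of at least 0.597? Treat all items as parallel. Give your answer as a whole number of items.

62

Rearranging the Spearman-Brown formula for n,
n = r_target (1 − r_old) / [ r_old (1 − r_target) ]
n = [0.597 × 0.498] / [0.502 × 0.403]
n = 0.297306 / 0.202306 ≈ 1.4696
Items needed = n × 42 = 1.4696 × 42 ≈ 61.72 → round up to 62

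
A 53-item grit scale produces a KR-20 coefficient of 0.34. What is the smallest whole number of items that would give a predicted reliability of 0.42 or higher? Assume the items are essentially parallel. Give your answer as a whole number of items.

75

n = 0.42 × (1 − 0.34) / [ 0.34 × (1 − 0.42) ]
  = 0.2772 / 0.1972 = 1.4057
1.4057 × 53 = 74.50 → 75 items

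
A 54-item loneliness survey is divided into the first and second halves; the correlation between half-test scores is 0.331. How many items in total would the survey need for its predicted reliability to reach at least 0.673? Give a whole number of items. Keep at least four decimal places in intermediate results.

Corrected full-test reliability: r_full = 2 × 0.331 / (1 + 0.331) ≈ 0.4974
Solve Spearman-Brown for n: n = 0.673(1 − 0.4974) / [0.4974(1 − 0.673)] = 2.0796
Items = 2.0796 × 54 ≈ 112.30 → 113

113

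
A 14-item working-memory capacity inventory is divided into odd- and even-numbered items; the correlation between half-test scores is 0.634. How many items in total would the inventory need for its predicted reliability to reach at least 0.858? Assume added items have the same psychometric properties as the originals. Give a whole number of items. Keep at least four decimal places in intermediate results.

Corrected full-test reliability: r_full = 2 × 0.634 / (1 + 0.634) ≈ 0.7760
Solve Spearman-Brown for n: n = 0.858(1 − 0.7760) / [0.7760(1 − 0.858)] = 1.7442
Required items = 1.7442 × 14 = 24.42, so 25 items.

25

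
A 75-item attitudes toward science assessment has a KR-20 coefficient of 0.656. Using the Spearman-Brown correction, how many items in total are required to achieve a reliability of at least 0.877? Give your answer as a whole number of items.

n = 0.877 × (1 − 0.656) / [ 0.656 × (1 − 0.877) ]
  = 0.301688 / 0.080688 = 3.7389
Items needed = n × 75 = 3.7389 × 75 ≈ 280.42 → round up to 281

281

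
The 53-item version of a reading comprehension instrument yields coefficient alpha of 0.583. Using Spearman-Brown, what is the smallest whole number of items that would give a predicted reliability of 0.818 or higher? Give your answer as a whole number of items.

171

Rearranging the Spearman-Brown formula for n,
n = r_target (1 − r_old) / [ r_old (1 − r_target) ]
n = 0.818(1 − 0.583) / [0.583(1 − 0.818)]
n = 0.341106 / 0.106106 ≈ 3.2148
So the test needs 3.2148 × 53 ≈ 170.38 items; rounding up, 171.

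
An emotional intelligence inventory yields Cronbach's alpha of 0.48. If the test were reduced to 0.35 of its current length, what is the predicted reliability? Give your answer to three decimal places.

0.244

r_new = (0.35 × 0.48) / (1 + (0.35 − 1) × 0.48)
     = 0.1680 / 0.6880 = 0.2442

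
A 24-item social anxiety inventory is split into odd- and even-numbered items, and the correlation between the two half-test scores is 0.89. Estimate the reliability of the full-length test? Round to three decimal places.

0.942

The full test is twice the length of either half (n = 2).
r_full = 2r_hh / (1 + r_hh) = 2 × 0.89 / (1 + 0.89)
       = 1.7800 / 1.8900 = 0.9418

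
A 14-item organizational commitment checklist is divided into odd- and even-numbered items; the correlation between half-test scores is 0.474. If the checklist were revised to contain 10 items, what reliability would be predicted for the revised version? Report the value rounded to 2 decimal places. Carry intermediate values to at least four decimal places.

0.56

Full-test reliability from the split-half r: r_full = 2(0.474)/(1 + 0.474) = 0.6431
Length factor from 14 to 10 items: n = 10/14 = 0.7143
r_new = n·r_full / (1 + (n − 1)·r_full) = 0.4594 / 0.8163 ≈ 0.5628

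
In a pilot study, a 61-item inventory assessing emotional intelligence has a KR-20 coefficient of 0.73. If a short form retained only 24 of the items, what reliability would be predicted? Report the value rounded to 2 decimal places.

The new length is 24/61 = 0.3934 times the old.
Apply the Spearman-Brown prophecy formula, r' = nr / [1 + (n − 1)r]:
r_new = (0.3934 × 0.73) / (1 + (0.3934 − 1) × 0.73)
r_new = 0.2872 / 0.5572 ≈ 0.5154

0.52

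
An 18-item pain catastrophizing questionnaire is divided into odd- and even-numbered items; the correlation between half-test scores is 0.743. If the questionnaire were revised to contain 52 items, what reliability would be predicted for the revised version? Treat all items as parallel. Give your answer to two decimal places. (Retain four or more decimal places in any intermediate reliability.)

Full-test reliability from the split-half r: r_full = 2(0.743)/(1 + 0.743) = 0.8526
Then adjust to 52 items: n = 52/18 = 2.8889
r_new = n·r_full / (1 + (n − 1)·r_full) = 2.4631 / 2.6105 ≈ 0.9435

0.94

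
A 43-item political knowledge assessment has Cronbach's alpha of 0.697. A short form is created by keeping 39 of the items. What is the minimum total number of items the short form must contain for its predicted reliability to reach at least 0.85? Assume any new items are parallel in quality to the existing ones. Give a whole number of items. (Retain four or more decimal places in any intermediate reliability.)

Short-form reliability: n = 39/43 = 0.9070; r_39 = n·r/(1+(n−1)r) ≈ 0.6760
Length factor from the short form to reach 0.85: n' = 0.85(1 − 0.6760) / [0.6760(1 − 0.85)] ≈ 2.7160
Items = 2.7160 × 39 ≈ 105.92 → 106

106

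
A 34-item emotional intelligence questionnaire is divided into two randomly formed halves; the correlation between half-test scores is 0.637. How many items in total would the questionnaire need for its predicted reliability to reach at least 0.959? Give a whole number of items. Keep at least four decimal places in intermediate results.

227

r_full = 2(0.637)/(1 + 0.637) = 0.7783
Solve Spearman-Brown for n: n = 0.959(1 − 0.7783) / [0.7783(1 − 0.959)] = 6.6627
Required items = 6.6627 × 34 = 226.53, so 227 items.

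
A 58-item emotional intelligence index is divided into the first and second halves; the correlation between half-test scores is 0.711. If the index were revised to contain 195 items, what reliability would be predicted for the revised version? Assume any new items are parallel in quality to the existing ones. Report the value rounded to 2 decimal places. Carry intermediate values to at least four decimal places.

0.94

First correct the split-half correlation to full-test reliability: r_full = 2 × 0.711 / (1 + 0.711) ≈ 0.8311
Length factor from 58 to 195 items: n = 195/58 = 3.3621
r_new = n·r_full / (1 + (n − 1)·r_full) = 2.7942 / 2.9631 ≈ 0.9430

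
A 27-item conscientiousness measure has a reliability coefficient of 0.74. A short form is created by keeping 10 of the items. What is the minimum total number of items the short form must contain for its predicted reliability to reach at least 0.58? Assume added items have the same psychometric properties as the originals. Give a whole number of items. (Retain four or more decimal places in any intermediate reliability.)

14

Short-form reliability: n = 10/27 = 0.3704; r_10 = n·r/(1+(n−1)r) ≈ 0.5132
Then solve for n' with r_old = 0.5132, r_target = 0.58: n' = 0.58(1 − 0.5132)/[0.5132(1 − 0.58)] = 1.3099
Items = 1.3099 × 10 ≈ 13.10 → 14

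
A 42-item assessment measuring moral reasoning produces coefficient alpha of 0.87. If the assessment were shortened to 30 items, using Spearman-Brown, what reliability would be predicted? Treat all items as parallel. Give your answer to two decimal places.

0.83

Length ratio n = 30/42 = 0.7143
Apply the Spearman-Brown prophecy formula, r' = nr / [1 + (n − 1)r]:
r_new = (0.7143 × 0.87) / (1 + (0.7143 − 1) × 0.87)
r_new = 0.6214 / 0.7514 ≈ 0.8270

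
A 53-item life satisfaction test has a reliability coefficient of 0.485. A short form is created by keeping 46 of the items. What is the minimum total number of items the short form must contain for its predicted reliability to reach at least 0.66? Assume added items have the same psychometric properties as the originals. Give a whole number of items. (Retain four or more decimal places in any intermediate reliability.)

First, r for the 46-item form: n = 46/53 = 0.8679, so r_46 = 0.8679·0.485/(1 + (0.8679 − 1)·0.485) = 0.4497
Length factor from the short form to reach 0.66: n' = 0.66(1 − 0.4497) / [0.4497(1 − 0.66)] ≈ 2.3754
Items = 2.3754 × 46 ≈ 109.27 → 110

110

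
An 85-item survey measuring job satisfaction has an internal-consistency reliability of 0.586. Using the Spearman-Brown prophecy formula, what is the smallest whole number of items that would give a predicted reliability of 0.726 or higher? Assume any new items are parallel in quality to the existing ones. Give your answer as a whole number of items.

Rearranging the Spearman-Brown formula for n,
n = r_target (1 − r_old) / [ r_old (1 − r_target) ]
n = 0.726 × (1 − 0.586) / [ 0.586 × (1 − 0.726) ]
  = 0.300564 / 0.160564 = 1.8719
1.8719 × 85 = 159.11 → 160 items

160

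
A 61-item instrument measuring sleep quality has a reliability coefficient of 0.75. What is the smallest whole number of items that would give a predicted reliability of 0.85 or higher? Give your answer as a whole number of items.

116

Rearranging the Spearman-Brown formula for n,
n = r_target (1 − r_old) / [ r_old (1 − r_target) ]
n = 0.85 × (1 − 0.75) / [ 0.75 × (1 − 0.85) ]
  = 0.2125 / 0.1125 = 1.8889
1.8889 × 61 = 115.22 → 116 items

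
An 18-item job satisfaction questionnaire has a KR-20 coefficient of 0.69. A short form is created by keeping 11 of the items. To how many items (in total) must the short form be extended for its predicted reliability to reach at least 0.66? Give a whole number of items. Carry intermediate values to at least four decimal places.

16

First, r for the 11-item form: n = 11/18 = 0.6111, so r_11 = 0.6111·0.69/(1 + (0.6111 − 1)·0.69) = 0.5763
Then solve for n' with r_old = 0.5763, r_target = 0.66: n' = 0.66(1 − 0.5763)/[0.5763(1 − 0.66)] = 1.4272
Total items = 1.4272 × 11 = 15.70, rounded up to 16.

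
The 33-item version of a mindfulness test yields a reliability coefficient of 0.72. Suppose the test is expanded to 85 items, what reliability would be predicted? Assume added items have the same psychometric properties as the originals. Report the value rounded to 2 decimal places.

The new length is 85/33 = 2.5758 times the old.
r_new = (2.5758 × 0.72) / (1 + (2.5758 − 1) × 0.72)
     = 1.8546 / 2.1346 = 0.8688

0.87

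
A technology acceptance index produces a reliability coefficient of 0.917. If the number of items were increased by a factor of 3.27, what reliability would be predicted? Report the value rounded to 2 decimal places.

By Spearman-Brown, r_new = n r / (1 + (n − 1) r).
r_new = (3.27 × 0.917) / (1 + (3.27 − 1) × 0.917)
     = 2.9986 / 3.0816 = 0.9731

0.97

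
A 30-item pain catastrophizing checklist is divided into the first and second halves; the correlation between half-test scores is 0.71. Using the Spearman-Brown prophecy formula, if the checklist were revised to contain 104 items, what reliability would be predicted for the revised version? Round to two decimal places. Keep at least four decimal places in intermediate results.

First correct the split-half correlation to full-test reliability: r_full = 2 × 0.71 / (1 + 0.71) ≈ 0.8304
Then adjust to 104 items: n = 104/30 = 3.4667
r_new = n·r_full / (1 + (n − 1)·r_full) = 2.8787 / 3.0483 ≈ 0.9444

0.94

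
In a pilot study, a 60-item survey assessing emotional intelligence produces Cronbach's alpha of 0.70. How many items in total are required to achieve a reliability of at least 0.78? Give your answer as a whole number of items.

92

n = [0.78 × 0.30] / [0.70 × 0.22]
n = 0.2340 / 0.1540 ≈ 1.5195
So the test needs 1.5195 × 60 ≈ 91.17 items; rounding up, 92.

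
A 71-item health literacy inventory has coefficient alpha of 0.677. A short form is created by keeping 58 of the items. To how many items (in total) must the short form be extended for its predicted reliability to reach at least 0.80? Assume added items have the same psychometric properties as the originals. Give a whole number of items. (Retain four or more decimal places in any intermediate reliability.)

Short-form reliability: n = 58/71 = 0.8169; r_58 = n·r/(1+(n−1)r) ≈ 0.6313
Length factor from the short form to reach 0.80: n' = 0.80(1 − 0.6313) / [0.6313(1 − 0.80)] ≈ 2.3361
Total items = 2.3361 × 58 = 135.49, rounded up to 136.

136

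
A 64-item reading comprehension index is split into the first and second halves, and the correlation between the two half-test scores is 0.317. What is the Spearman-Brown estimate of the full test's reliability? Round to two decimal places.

Each half is half the length of the full test, so the full test is n = 2 times a half.
r_full = 2r_hh / (1 + r_hh) = 2 × 0.317 / (1 + 0.317)
       = 0.6340 / 1.3170 = 0.4814

0.48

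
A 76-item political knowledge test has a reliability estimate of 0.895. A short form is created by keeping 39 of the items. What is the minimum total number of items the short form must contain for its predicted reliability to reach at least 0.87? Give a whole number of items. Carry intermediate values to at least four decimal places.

60

Short-form reliability: n = 39/76 = 0.5132; r_39 = n·r/(1+(n−1)r) ≈ 0.8139
Then solve for n' with r_old = 0.8139, r_target = 0.87: n' = 0.87(1 − 0.8139)/[0.8139(1 − 0.87)] = 1.5302
Items = 1.5302 × 39 ≈ 59.68 → 60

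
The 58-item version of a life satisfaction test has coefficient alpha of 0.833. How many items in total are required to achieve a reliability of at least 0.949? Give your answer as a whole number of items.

217

Spearman-Brown solved for the length factor n:
n = r_target (1 − r_old) / [ r_old (1 − r_target) ]
n = 0.949 × (1 − 0.833) / [ 0.833 × (1 − 0.949) ]
  = 0.158483 / 0.042483 = 3.7305
Items needed = n × 58 = 3.7305 × 58 ≈ 216.37 → round up to 217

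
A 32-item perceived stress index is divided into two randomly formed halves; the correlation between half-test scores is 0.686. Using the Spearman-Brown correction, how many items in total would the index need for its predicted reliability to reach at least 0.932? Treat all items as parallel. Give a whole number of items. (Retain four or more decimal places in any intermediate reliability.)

101

r_full = 2(0.686)/(1 + 0.686) = 0.8138
n = r_tgt(1 − r_full) / [r_full(1 − r_tgt)] = 0.932 × 0.1862 / (0.8138 × 0.068) ≈ 3.1359
Items = 3.1359 × 32 ≈ 100.35 → 101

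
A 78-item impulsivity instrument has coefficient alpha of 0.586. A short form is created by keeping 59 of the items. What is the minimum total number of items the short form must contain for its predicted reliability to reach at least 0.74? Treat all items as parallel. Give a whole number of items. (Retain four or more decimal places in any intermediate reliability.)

First, r for the 59-item form: n = 59/78 = 0.7564, so r_59 = 0.7564·0.586/(1 + (0.7564 − 1)·0.586) = 0.5171
Then solve for n' with r_old = 0.5171, r_target = 0.74: n' = 0.74(1 − 0.5171)/[0.5171(1 − 0.74)] = 2.6579
Total items = 2.6579 × 59 = 156.82, rounded up to 157.

157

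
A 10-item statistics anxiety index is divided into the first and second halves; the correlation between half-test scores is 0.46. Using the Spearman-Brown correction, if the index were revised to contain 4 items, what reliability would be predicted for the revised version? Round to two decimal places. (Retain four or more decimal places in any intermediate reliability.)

0.41

Full-test reliability from the split-half r: r_full = 2(0.46)/(1 + 0.46) = 0.6301
Length factor from 10 to 4 items: n = 4/10 = 0.4000
r_new = n·r_full / (1 + (n − 1)·r_full) = 0.2520 / 0.6219 ≈ 0.4052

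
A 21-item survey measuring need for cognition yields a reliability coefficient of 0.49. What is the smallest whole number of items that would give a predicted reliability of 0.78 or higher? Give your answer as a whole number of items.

78

n = [0.78 × 0.51] / [0.49 × 0.22]
n = 0.3978 / 0.1078 ≈ 3.6902
3.6902 × 21 = 77.49 → 78 items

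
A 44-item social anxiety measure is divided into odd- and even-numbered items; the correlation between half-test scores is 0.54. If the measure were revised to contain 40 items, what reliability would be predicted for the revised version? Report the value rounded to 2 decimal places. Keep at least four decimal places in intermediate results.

0.68

First correct the split-half correlation to full-test reliability: r_full = 2 × 0.54 / (1 + 0.54) ≈ 0.7013
Then adjust to 40 items: n = 40/44 = 0.9091
r_new = n·r_full / (1 + (n − 1)·r_full) = 0.6376 / 0.9363 ≈ 0.6810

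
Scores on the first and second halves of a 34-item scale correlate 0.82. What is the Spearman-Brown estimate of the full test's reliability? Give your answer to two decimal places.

The full test is twice the length of either half (n = 2).
r_full = 2r_hh / (1 + r_hh) = 2 × 0.82 / (1 + 0.82)
       = 1.6400 / 1.8200 = 0.9011

0.90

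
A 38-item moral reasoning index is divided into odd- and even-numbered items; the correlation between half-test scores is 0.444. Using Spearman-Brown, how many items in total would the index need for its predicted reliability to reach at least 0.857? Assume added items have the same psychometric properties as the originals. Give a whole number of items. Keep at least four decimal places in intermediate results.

r_full = 2(0.444)/(1 + 0.444) = 0.6150
n = r_tgt(1 − r_full) / [r_full(1 − r_tgt)] = 0.857 × 0.3850 / (0.6150 × 0.143) ≈ 3.7517
Required items = 3.7517 × 38 = 142.56, so 143 items.

143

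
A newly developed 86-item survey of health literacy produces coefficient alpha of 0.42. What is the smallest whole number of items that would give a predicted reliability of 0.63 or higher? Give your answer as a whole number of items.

Invert Spearman-Brown to solve for n:
n = r*(1 − r) / [ r (1 − r*) ]
n = [0.63 × 0.58] / [0.42 × 0.37]
  = 0.3654 / 0.1554 = 2.3514
Items needed = n × 86 = 2.3514 × 86 ≈ 202.22 → round up to 203

203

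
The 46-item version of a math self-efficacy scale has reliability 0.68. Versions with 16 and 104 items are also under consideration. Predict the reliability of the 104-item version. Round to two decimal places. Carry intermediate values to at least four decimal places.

Only the ratio of lengths matters: n = 104/46 = 2.2609
r_{104} = n·r / (1 + (n − 1)·r) = 1.5374 / 1.8574 ≈ 0.8277

0.83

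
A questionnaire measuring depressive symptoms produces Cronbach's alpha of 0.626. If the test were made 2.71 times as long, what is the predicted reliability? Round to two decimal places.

0.82

Apply the Spearman-Brown prophecy formula, r' = nr / [1 + (n − 1)r]:
r_new = 2.71·0.626 / [1 + (2.71 − 1)·0.626]
r_new = 1.6965 / 2.0705 ≈ 0.8194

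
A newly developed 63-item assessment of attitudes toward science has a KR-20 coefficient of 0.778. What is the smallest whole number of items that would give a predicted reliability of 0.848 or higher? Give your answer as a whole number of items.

Rearranging the Spearman-Brown formula for n,
n = r*(1 − r) / [ r (1 − r*) ]
n = 0.848 × (1 − 0.778) / [ 0.778 × (1 − 0.848) ]
n = 0.188256 / 0.118256 ≈ 1.5919
Items needed = n × 63 = 1.5919 × 63 ≈ 100.29 → round up to 101

101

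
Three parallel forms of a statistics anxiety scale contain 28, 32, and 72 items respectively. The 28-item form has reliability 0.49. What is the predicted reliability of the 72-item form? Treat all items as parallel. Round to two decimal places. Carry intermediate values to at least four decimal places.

The 32-item form is not needed; work directly from the 28-item form with n = 72/28 = 2.5714.
r_{72} = n·r / (1 + (n − 1)·r) = 1.2600 / 1.7700 ≈ 0.7119

0.71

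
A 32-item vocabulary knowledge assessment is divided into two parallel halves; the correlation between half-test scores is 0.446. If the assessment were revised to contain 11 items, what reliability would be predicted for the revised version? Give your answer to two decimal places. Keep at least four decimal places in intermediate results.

0.36

Spearman-Brown correction (n = 2): r_full = 2·0.446/(1 + 0.446) = 0.6169
Then adjust to 11 items: n = 11/32 = 0.3438
r_new = n·r_full / (1 + (n − 1)·r_full) = 0.2121 / 0.5952 ≈ 0.3564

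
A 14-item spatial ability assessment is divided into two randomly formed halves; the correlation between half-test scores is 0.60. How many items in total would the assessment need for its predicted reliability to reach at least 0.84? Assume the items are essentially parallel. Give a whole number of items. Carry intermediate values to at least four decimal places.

r_full = 2(0.60)/(1 + 0.60) = 0.7500
Solve Spearman-Brown for n: n = 0.84(1 − 0.7500) / [0.7500(1 − 0.84)] = 1.7500
Required items = 1.7500 × 14 = 24.50, so 25 items.

25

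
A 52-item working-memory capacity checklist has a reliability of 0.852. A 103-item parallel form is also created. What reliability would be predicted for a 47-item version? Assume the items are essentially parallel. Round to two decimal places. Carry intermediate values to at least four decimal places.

0.84

The 103-item form is not needed; work directly from the 52-item form with n = 47/52 = 0.9038.
r_{47} = n·r / (1 + (n − 1)·r) = 0.7700 / 0.9180 ≈ 0.8388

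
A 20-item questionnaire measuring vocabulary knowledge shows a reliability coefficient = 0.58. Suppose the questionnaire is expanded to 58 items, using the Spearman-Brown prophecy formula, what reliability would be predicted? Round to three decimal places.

n = 58/20 = 2.9
r_new = 2.9·0.58 / [1 + (2.9 − 1)·0.58]
r_new = 1.6820 / 2.1020 ≈ 0.8002

0.800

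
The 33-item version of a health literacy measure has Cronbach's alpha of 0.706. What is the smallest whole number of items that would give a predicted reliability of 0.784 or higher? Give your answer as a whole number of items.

50

Rearranging the Spearman-Brown formula for n,
n = r*(1 − r) / [ r (1 − r*) ]
n = [0.784 × 0.294] / [0.706 × 0.216]
n = 0.230496 / 0.152496 ≈ 1.5115
So the test needs 1.5115 × 33 ≈ 49.88 items; rounding up, 50.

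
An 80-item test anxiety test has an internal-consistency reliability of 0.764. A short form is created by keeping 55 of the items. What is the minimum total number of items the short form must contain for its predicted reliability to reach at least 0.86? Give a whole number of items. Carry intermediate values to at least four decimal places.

152

Short-form reliability: n = 55/80 = 0.6875; r_55 = n·r/(1+(n−1)r) ≈ 0.6900
Then solve for n' with r_old = 0.6900, r_target = 0.86: n' = 0.86(1 − 0.6900)/[0.6900(1 − 0.86)] = 2.7598
Total items = 2.7598 × 55 = 151.79, rounded up to 152.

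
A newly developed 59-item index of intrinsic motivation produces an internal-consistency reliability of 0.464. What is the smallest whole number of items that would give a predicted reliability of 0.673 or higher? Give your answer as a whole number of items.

Invert Spearman-Brown to solve for n:
n = r*(1 − r) / [ r (1 − r*) ]
n = 0.673 × (1 − 0.464) / [ 0.464 × (1 − 0.673) ]
n = 0.360728 / 0.151728 ≈ 2.3775
Items needed = n × 59 = 2.3775 × 59 ≈ 140.27 → round up to 141

141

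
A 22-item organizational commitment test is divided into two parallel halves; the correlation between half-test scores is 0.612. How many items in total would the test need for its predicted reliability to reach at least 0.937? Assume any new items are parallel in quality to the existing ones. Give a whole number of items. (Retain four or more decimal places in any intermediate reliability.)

104

Corrected full-test reliability: r_full = 2 × 0.612 / (1 + 0.612) ≈ 0.7593
n = r_tgt(1 − r_full) / [r_full(1 − r_tgt)] = 0.937 × 0.2407 / (0.7593 × 0.063) ≈ 4.7148
Items = 4.7148 × 22 ≈ 103.73 → 104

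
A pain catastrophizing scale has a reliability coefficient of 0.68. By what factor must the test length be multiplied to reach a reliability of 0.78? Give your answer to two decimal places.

1.67

n = [0.78 × 0.32] / [0.68 × 0.22]
  = 0.2496 / 0.1496 = 1.6684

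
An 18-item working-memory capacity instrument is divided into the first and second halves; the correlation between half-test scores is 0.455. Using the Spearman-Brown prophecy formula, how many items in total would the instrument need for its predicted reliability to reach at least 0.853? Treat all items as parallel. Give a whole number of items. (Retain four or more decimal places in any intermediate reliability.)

63

r_full = 2(0.455)/(1 + 0.455) = 0.6254
n = r_tgt(1 − r_full) / [r_full(1 − r_tgt)] = 0.853 × 0.3746 / (0.6254 × 0.147) ≈ 3.4757
Items = 3.4757 × 18 ≈ 62.56 → 63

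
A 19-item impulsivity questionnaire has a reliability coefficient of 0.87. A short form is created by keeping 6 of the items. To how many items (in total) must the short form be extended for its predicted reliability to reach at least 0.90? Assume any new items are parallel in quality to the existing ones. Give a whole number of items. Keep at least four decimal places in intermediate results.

26

Short-form reliability: n = 6/19 = 0.3158; r_6 = n·r/(1+(n−1)r) ≈ 0.6788
Then solve for n' with r_old = 0.6788, r_target = 0.90: n' = 0.90(1 − 0.6788)/[0.6788(1 − 0.90)] = 4.2587
Items = 4.2587 × 6 ≈ 25.55 → 26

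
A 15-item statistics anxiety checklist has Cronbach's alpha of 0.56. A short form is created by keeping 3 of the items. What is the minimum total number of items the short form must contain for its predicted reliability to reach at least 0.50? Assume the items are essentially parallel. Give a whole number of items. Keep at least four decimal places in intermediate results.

12

First, r for the 3-item form: n = 3/15 = 0.2000, so r_3 = 0.2000·0.56/(1 + (0.2000 − 1)·0.56) = 0.2029
Length factor from the short form to reach 0.50: n' = 0.50(1 − 0.2029) / [0.2029(1 − 0.50)] ≈ 3.9285
Items = 3.9285 × 3 ≈ 11.79 → 12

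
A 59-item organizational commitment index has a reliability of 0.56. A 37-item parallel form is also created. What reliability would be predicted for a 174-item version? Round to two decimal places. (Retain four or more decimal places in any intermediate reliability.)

0.79

Only the ratio of lengths matters: n = 174/59 = 2.9492
r_{174} = n·r / (1 + (n − 1)·r) = 1.6516 / 2.0916 ≈ 0.7896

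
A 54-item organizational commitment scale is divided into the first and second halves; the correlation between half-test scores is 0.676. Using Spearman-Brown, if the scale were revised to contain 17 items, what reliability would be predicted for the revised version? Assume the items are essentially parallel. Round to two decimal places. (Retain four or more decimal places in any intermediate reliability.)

0.57

Spearman-Brown correction (n = 2): r_full = 2·0.676/(1 + 0.676) = 0.8067
Then adjust to 17 items: n = 17/54 = 0.3148
r_new = n·r_full / (1 + (n − 1)·r_full) = 0.2539 / 0.4472 ≈ 0.5678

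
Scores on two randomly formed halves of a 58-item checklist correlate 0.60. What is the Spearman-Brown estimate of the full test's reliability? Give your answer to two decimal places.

Apply the Spearman-Brown correction with n = 2:
r_full = 2r_hh / (1 + r_hh) = 2 × 0.60 / (1 + 0.60)
       = 1.2000 / 1.6000 = 0.7500

0.75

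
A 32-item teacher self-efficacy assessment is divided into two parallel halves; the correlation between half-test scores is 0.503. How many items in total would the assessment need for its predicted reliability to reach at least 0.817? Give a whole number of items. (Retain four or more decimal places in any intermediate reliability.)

71

Corrected full-test reliability: r_full = 2 × 0.503 / (1 + 0.503) ≈ 0.6693
n = r_tgt(1 − r_full) / [r_full(1 − r_tgt)] = 0.817 × 0.3307 / (0.6693 × 0.183) ≈ 2.2059
Required items = 2.2059 × 32 = 70.59, so 71 items.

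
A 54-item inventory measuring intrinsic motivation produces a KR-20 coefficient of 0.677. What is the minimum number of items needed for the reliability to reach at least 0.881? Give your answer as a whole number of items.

Invert Spearman-Brown to solve for n:
n = r*(1 − r) / [ r (1 − r*) ]
n = 0.881 × (1 − 0.677) / [ 0.677 × (1 − 0.881) ]
n = 0.284563 / 0.080563 ≈ 3.5322
3.5322 × 54 = 190.74 → 191 items

191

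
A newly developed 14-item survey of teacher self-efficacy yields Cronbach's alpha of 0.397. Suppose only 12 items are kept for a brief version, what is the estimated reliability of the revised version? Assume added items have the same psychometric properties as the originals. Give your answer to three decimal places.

n = 12/14 = 0.8571
r_new = 0.8571·0.397 / [1 + (0.8571 − 1)·0.397]
     = 0.3403 / 0.9433 = 0.3608

0.361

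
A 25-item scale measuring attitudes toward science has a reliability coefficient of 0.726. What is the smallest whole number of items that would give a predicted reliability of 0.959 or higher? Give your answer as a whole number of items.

221

Rearranging the Spearman-Brown formula for n,
n = r_target (1 − r_old) / [ r_old (1 − r_target) ]
n = 0.959(1 − 0.726) / [0.726(1 − 0.959)]
n = 0.262766 / 0.029766 ≈ 8.8277
Items needed = n × 25 = 8.8277 × 25 ≈ 220.69 → round up to 221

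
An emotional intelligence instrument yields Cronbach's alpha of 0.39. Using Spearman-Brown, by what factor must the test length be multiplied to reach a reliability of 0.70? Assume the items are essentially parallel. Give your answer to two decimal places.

3.65

Rearranging the Spearman-Brown formula for n,
n = r_target (1 − r_old) / [ r_old (1 − r_target) ]
n = 0.70 × (1 − 0.39) / [ 0.39 × (1 − 0.70) ]
  = 0.4270 / 0.1170 = 3.6496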